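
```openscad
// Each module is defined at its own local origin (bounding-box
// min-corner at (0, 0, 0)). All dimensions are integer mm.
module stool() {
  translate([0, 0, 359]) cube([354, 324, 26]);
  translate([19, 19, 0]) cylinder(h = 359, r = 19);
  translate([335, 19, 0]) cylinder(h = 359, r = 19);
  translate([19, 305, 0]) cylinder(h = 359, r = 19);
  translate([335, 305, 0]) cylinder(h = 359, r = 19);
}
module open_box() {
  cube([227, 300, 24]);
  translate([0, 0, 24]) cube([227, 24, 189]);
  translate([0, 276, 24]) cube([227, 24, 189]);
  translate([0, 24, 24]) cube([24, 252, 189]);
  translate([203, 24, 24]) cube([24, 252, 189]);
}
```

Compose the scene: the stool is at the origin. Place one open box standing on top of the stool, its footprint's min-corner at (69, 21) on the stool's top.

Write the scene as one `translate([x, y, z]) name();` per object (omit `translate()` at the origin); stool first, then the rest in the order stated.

stool();
translate([69, 21, 385]) open_box();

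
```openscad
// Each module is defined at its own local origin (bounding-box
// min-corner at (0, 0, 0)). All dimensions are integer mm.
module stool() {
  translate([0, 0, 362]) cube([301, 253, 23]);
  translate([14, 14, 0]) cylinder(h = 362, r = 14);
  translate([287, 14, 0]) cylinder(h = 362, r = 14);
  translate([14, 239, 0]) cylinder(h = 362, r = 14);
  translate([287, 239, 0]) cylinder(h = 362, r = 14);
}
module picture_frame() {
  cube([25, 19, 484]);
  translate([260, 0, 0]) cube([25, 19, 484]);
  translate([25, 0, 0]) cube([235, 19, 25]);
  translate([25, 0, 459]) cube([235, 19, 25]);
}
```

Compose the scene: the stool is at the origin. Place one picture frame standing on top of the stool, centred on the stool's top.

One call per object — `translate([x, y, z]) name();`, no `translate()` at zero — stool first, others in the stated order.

stool();
translate([8, 117, 385]) picture_frame();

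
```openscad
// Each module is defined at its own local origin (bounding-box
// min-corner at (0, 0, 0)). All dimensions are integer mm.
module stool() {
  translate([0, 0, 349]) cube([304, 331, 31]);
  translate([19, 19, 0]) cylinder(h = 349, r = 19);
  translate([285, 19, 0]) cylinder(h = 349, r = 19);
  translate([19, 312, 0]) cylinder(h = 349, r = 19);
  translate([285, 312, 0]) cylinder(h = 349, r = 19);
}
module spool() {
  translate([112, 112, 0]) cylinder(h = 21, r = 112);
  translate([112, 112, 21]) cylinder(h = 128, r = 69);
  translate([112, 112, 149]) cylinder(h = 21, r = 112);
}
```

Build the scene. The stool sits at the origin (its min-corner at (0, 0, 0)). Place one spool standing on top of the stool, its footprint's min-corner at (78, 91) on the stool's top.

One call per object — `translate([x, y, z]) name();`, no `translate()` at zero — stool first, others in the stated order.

stool();
translate([78, 91, 380]) spool();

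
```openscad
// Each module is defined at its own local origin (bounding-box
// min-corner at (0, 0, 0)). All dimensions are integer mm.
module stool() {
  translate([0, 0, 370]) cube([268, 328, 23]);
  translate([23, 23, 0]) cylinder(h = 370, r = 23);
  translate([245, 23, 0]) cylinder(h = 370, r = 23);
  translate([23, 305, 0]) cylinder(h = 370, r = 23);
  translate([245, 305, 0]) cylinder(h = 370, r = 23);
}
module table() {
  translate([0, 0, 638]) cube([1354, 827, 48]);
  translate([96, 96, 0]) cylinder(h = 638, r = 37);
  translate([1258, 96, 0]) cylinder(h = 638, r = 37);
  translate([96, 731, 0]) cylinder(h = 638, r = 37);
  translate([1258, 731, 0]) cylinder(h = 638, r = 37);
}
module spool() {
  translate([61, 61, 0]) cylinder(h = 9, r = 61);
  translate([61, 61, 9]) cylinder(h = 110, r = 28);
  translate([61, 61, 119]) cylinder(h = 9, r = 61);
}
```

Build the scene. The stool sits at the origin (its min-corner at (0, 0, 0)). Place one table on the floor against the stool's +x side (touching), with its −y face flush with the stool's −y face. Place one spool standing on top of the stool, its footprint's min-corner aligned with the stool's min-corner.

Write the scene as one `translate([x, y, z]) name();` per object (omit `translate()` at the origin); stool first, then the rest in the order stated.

stool();
translate([268, 0, 0]) table();
translate([0, 0, 393]) spool();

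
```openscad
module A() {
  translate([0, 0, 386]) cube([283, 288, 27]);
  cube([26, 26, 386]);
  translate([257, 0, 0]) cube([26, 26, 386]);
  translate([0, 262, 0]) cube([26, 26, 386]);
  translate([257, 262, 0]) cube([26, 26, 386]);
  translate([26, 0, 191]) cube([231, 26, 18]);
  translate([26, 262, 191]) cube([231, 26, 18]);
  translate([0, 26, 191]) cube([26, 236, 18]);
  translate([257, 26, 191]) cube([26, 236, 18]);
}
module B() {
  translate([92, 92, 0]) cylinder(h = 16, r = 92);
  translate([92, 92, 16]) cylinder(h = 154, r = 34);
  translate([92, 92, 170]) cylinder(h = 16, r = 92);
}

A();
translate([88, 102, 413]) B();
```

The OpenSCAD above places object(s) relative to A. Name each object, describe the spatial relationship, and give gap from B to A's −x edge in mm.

A is a stool. B is a spool. The spool is on top of the stool. The gap from the spool to the stool's −x edge is 88 mm.

The spool's min-x is at 88; the stool's min-x is 0; gap = 88 mm.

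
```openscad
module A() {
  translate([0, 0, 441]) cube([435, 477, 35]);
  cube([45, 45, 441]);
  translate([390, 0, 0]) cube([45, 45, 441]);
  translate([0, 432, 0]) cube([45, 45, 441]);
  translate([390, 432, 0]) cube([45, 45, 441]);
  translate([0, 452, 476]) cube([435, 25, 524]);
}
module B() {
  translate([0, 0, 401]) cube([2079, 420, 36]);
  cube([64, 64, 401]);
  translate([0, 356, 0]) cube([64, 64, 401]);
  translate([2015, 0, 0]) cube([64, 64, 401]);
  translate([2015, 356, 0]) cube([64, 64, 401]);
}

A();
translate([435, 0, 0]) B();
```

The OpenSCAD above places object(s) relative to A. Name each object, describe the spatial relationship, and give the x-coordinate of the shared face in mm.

The chair's +x face and the bench's −x face are both at x = 435 mm.

A is a chair. B is a bench. The bench is against the chair's +x side, with their −y faces flush. The x-coordinate of the shared face is 435 mm.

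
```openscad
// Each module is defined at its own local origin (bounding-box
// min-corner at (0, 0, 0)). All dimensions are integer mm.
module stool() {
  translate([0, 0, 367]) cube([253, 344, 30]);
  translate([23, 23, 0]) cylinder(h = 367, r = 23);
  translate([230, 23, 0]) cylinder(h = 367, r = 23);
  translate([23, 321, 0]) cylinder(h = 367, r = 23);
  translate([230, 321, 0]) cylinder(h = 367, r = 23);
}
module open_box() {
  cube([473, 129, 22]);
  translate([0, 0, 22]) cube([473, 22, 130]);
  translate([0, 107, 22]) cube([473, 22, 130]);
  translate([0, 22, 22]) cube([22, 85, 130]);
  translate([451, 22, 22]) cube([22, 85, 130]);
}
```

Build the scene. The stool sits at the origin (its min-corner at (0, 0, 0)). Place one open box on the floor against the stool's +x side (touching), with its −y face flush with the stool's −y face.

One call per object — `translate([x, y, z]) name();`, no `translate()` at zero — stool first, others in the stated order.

stool();
translate([253, 0, 0]) open_box();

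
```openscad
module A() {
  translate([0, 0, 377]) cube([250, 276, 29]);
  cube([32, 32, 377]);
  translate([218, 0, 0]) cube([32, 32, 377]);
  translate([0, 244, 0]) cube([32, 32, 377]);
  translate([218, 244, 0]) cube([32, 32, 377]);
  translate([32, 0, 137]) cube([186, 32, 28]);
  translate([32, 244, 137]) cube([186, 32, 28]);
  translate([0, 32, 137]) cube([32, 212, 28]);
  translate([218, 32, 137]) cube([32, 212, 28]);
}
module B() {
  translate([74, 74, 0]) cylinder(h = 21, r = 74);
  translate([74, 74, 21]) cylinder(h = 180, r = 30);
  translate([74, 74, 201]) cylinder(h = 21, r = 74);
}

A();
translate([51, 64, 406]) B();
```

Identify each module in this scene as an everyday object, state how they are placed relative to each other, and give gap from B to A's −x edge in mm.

The spool's min-x is at 51; the stool's min-x is 0; gap = 51 mm.

A is a stool. B is a spool. The spool is on top of the stool, centred. The gap from the spool to the stool's −x edge is 51 mm.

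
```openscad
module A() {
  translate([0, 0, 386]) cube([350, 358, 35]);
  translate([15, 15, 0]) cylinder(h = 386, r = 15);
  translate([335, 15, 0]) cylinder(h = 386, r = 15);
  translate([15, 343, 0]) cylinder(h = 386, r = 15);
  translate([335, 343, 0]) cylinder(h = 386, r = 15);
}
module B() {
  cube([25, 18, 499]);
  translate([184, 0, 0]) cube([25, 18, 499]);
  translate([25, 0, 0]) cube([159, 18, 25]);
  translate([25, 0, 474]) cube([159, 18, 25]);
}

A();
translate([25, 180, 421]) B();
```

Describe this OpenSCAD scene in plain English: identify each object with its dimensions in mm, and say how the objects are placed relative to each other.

A is a four-legged stool. The seat is 350×358 mm, 35 mm thick, top at z = 421 mm. It stands on four round legs, each 30 mm in diameter, from z = 0 to the seat underside, each leg's axis is inset half a diameter from the nearest pair of seat edges (so the leg's bounding box is flush with the corner).

B is a picture frame with a 159×449 mm rectangular opening (x by z) and a uniform 25 mm border on every side. Frame depth is 18 mm along y. It is built from two vertical stiles running the full outside height and two horizontal rails spanning the gap between the stiles.

The picture frame is on top of the stool.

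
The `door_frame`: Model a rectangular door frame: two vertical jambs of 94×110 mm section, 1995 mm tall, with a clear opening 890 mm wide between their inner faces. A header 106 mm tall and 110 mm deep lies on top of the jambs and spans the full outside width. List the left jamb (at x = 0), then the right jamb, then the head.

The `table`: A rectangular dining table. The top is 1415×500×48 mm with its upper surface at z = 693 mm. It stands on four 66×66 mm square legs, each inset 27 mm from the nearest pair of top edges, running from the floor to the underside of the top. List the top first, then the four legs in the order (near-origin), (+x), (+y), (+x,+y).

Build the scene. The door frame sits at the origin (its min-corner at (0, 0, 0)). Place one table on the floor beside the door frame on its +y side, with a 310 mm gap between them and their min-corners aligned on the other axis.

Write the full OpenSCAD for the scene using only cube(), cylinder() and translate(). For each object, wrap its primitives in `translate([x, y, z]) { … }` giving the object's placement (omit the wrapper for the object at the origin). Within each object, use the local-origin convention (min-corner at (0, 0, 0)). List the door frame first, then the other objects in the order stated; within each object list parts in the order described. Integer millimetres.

cube([94, 110, 1995]);
translate([984, 0, 0]) cube([94, 110, 1995]);
translate([0, 0, 1995]) cube([1078, 110, 106]);
translate([0, 420, 0]) {
  translate([0, 0, 645]) cube([1415, 500, 48]);
  translate([27, 27, 0]) cube([66, 66, 645]);
  translate([1322, 27, 0]) cube([66, 66, 645]);
  translate([27, 407, 0]) cube([66, 66, 645]);
  translate([1322, 407, 0]) cube([66, 66, 645]);
}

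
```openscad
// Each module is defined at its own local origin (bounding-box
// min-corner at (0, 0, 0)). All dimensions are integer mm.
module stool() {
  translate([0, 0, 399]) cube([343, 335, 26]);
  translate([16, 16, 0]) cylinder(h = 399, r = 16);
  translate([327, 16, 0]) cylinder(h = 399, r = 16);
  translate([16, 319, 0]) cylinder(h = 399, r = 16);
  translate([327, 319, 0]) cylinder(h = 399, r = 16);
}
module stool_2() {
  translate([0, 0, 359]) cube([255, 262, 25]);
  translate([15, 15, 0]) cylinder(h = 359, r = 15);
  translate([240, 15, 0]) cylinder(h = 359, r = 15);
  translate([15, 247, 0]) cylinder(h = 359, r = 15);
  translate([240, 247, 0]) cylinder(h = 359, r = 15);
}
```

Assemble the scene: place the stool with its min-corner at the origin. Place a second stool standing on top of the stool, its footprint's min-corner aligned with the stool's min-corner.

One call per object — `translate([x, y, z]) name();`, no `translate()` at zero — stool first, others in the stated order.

stool();
translate([0, 0, 425]) stool_2();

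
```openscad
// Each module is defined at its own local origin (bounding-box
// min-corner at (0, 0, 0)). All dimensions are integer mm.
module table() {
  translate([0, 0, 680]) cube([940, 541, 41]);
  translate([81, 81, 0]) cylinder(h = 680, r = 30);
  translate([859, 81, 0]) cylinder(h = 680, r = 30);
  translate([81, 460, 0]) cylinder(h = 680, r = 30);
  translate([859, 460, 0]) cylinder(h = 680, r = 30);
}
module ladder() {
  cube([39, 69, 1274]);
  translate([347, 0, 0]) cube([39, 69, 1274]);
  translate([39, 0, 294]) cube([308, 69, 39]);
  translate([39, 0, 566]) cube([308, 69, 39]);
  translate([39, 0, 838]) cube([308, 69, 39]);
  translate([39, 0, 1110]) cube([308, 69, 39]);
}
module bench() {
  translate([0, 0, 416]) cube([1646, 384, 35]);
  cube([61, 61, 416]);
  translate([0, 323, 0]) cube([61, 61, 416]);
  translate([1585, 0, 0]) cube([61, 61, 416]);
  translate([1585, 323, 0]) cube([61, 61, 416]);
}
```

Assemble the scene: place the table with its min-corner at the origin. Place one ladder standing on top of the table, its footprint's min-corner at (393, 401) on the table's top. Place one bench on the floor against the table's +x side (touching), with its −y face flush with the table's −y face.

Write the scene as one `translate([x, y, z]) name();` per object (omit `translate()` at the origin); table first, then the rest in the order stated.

table();
translate([393, 401, 721]) ladder();
translate([940, 0, 0]) bench();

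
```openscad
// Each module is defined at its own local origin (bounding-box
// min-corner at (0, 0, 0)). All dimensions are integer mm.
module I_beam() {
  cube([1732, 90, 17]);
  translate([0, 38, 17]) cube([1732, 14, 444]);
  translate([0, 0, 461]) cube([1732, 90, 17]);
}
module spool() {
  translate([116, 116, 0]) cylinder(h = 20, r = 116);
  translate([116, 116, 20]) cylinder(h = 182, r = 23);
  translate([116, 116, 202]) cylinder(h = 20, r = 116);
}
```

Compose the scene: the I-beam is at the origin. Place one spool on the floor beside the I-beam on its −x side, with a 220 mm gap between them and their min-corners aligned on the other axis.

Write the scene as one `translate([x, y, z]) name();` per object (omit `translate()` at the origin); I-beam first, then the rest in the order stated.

I_beam();
translate([-452, 0, 0]) spool();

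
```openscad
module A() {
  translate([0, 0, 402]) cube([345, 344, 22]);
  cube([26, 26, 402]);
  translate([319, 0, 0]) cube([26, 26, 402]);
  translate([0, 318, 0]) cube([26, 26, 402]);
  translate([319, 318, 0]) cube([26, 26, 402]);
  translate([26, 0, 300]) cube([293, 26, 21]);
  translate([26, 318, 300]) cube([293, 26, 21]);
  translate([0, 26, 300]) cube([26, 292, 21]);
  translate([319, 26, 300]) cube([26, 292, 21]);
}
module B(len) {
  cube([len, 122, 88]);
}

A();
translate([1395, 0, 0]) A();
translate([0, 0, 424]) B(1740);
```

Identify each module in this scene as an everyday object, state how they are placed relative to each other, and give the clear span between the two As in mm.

A is a stool. B is a beam. A beam spans the tops of two stools. The clear span between the two stools is 1050 mm.

Second stool starts at x = 1395; first ends at x = 345; clear span = 1395 − 345 = 1050 mm.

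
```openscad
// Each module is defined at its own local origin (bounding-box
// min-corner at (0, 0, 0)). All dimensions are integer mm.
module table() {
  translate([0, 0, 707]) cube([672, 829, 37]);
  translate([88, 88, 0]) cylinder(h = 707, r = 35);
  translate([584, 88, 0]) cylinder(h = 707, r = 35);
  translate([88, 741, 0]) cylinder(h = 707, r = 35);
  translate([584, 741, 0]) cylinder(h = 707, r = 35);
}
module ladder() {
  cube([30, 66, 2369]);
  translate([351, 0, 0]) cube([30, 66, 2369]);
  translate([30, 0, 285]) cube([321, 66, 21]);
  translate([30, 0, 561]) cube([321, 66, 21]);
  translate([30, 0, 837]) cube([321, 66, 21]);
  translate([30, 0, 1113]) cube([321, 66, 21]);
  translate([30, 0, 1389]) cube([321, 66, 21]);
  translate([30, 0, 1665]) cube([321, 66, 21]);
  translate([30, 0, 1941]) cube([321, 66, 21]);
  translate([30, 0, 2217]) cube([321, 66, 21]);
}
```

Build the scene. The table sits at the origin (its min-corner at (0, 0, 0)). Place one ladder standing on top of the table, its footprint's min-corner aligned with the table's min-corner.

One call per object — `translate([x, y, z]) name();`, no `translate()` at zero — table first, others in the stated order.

table();
translate([0, 0, 744]) ladder();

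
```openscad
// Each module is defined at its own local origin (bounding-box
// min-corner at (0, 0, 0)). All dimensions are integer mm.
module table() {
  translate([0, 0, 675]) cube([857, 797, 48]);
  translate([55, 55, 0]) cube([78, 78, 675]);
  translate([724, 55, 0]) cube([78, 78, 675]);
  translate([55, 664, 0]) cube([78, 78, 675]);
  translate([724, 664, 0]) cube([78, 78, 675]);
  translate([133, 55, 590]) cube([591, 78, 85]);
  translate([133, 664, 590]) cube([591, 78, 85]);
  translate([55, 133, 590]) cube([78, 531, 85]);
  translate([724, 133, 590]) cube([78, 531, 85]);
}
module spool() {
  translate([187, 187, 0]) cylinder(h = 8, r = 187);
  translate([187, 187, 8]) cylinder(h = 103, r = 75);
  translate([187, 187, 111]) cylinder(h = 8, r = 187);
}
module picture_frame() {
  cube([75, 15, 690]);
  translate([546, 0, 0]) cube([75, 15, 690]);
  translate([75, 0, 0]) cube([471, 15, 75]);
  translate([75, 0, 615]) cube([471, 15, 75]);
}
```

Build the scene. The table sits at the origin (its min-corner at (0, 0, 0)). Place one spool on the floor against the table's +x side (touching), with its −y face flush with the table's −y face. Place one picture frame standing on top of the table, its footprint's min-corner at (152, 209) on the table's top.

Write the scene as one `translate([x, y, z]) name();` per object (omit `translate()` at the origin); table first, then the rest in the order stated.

table();
translate([857, 0, 0]) spool();
translate([152, 209, 723]) picture_frame();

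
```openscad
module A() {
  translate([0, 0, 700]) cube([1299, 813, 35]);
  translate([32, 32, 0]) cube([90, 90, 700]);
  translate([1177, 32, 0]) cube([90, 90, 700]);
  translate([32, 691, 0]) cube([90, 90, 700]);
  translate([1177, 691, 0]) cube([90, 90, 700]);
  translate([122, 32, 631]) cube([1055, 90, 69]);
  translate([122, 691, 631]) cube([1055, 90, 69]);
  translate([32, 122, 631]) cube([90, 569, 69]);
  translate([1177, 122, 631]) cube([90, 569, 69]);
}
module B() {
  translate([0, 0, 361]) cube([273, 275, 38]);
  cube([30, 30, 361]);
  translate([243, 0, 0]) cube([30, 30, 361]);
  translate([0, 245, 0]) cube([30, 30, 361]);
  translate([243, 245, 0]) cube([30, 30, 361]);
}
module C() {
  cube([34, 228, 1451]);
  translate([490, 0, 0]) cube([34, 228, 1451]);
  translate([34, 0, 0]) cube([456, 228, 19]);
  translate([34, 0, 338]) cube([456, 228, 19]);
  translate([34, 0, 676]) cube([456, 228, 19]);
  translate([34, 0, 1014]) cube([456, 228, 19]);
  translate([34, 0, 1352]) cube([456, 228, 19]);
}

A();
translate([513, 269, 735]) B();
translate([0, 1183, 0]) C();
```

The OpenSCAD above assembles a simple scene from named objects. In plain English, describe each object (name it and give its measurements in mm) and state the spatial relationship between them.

A is a rectangular dining table. The top is 1299×813×35 mm with its upper surface at z = 735 mm. It stands on four 90×90 mm square legs, each inset 32 mm from the nearest pair of top edges, running from the floor to the underside of the top. Four apron rails, 90 mm thick and 69 mm tall, run between adjacent legs with their top edges flush with the underside of the top and their outer faces flush with the legs' outer faces.

B is a four-legged stool. The seat is 273×275 mm, 38 mm thick, top at z = 399 mm. It stands on four square legs, each 30×30 mm in cross-section, from z = 0 to the seat underside, each flush with a corner of the seat.

C is an open bookshelf. Two side panels, each 34 mm thick, 228 mm deep and 1451 mm tall, stand 524 mm apart (outside-to-outside). Between them sit 5 shelves, each 19 mm thick and 228 mm deep, spanning the full gap between the sides. The bottom shelf rests on the floor (its underside at z = 0) and the clear gap between one shelf's top and the next shelf's underside is 319 mm.

The stool is on top of the table, centred. The bookshelf is on the floor beside the table on its +y side.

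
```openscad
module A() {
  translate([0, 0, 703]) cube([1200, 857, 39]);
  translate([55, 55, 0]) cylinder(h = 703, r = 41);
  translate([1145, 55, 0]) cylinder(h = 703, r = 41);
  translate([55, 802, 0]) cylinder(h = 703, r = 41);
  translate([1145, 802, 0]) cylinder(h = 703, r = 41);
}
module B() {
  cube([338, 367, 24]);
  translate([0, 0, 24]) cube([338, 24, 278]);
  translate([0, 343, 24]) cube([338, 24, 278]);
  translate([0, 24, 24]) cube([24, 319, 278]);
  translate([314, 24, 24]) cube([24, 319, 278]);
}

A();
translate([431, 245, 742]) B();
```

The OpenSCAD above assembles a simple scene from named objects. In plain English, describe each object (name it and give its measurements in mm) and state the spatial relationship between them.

A is a table with a 1200×857 mm rectangular top, 39 mm thick, top surface at z = 742 mm, supported by four round legs of 82 mm diameter, each leg's bounding box inset 14 mm from the nearest pair of top edges, running from the floor.

B is an open storage box with external size 338×367×302 mm and wall thickness 24 mm (the base is also 24 mm thick). The base covers the whole footprint; the four walls stand on the base, with the y-facing walls full-width and the x-facing walls fitting between their inner faces.

The open box is on top of the table, centred.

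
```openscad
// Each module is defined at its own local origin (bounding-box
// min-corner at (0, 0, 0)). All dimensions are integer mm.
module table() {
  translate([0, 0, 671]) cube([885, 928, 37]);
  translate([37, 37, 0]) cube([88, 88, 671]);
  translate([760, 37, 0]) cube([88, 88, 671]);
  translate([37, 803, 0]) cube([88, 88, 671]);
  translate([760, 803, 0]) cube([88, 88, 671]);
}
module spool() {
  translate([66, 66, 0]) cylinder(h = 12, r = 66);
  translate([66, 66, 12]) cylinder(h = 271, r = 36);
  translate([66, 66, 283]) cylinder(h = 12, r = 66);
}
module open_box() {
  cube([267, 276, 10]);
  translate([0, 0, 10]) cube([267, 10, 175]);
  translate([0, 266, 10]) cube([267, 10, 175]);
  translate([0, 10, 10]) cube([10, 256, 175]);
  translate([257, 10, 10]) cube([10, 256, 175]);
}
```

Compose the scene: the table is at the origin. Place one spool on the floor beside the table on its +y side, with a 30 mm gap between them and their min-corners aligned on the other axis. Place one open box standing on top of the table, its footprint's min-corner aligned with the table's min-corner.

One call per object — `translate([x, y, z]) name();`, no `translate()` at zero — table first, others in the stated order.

table();
translate([0, 958, 0]) spool();
translate([0, 0, 708]) open_box();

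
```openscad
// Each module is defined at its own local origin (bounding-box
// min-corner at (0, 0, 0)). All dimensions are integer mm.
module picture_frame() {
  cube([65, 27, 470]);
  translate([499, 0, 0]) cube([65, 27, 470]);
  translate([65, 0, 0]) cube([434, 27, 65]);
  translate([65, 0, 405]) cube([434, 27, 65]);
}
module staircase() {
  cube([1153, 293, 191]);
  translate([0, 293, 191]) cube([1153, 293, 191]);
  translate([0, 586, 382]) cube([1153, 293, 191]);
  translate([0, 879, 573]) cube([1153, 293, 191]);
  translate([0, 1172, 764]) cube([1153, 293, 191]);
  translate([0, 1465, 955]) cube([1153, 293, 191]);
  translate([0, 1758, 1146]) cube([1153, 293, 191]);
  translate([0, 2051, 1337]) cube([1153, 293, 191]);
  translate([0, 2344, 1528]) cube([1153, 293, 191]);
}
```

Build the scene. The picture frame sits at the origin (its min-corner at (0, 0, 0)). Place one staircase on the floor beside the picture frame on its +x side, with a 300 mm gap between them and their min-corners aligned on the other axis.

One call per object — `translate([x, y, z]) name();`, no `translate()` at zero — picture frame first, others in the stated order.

picture_frame();
translate([864, 0, 0]) staircase();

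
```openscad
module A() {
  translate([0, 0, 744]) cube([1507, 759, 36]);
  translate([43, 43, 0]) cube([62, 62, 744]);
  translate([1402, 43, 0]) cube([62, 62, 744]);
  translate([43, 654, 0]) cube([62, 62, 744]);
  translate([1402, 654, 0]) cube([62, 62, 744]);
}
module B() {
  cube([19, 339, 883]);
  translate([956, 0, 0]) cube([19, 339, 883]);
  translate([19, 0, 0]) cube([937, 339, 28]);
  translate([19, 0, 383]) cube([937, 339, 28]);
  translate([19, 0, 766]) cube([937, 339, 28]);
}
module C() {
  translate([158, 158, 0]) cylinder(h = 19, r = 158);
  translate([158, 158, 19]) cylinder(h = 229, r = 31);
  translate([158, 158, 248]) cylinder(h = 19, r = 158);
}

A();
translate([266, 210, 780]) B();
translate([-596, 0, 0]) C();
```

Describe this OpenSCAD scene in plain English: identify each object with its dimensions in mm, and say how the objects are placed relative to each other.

A is a table with a 1507×759 mm rectangular top, 36 mm thick, top surface at z = 780 mm, supported by four 62×62 mm square legs, each inset 43 mm from the nearest pair of top edges, running from the floor.

B is an open bookshelf. Two side panels, each 19 mm thick, 339 mm deep and 883 mm tall, stand 975 mm apart (outside-to-outside). Between them sit 3 shelves, each 28 mm thick and 339 mm deep, spanning the full gap between the sides. The bottom shelf rests on the floor (its underside at z = 0) and the clear gap between one shelf's top and the next shelf's underside is 355 mm.

C is a spool: two coaxial disc flanges of radius 158 mm and thickness 19 mm, joined by a core cylinder of radius 31 mm and height 229 mm. The lower flange rests on z = 0 and the three cylinders share a vertical axis.

The bookshelf is on top of the table, centred. The spool is on the floor beside the table on its −x side.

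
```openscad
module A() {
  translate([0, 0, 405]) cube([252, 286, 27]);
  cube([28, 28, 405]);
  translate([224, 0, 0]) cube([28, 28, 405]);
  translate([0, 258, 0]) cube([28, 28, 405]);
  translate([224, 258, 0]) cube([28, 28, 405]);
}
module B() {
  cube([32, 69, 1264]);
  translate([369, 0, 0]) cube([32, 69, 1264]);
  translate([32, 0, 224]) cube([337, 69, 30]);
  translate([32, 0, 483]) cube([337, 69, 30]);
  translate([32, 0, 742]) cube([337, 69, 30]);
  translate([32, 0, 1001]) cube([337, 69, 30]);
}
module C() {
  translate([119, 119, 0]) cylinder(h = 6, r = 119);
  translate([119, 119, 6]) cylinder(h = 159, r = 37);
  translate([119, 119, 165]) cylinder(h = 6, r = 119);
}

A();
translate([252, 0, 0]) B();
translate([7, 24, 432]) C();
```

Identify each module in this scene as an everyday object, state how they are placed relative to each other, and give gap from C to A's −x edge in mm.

A is a stool. B is a ladder. C is a spool. The ladder is against the stool's +x side, with their −y faces flush. The spool is on top of the stool, centred. The gap from the spool to the stool's −x edge is 7 mm.

The spool's min-x is at 7; the stool's min-x is 0; gap = 7 mm.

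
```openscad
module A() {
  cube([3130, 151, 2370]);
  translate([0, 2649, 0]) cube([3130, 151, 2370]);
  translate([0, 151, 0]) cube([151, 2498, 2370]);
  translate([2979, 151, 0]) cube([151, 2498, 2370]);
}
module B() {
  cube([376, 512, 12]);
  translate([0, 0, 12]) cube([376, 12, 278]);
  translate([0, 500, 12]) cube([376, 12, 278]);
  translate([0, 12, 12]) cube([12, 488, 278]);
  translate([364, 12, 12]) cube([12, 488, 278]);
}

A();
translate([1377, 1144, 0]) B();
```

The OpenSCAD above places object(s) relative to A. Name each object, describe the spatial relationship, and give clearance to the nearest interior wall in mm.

Clearances: x = 1226, y = 993; minimum 993 mm.

A is a house frame. B is an open box. The open box sits inside the house frame, centred. The clearance to the nearest interior wall is 993 mm.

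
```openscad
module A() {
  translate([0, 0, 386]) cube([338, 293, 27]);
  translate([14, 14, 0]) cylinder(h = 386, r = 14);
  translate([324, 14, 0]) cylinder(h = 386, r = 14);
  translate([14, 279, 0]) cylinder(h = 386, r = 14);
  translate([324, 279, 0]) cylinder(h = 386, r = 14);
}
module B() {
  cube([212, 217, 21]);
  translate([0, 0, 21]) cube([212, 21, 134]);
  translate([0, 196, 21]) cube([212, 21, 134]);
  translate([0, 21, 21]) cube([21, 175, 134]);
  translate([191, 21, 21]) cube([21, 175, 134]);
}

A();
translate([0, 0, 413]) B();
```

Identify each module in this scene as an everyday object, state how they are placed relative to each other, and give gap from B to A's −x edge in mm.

A is a stool. B is an open box. The open box is on top of the stool. The gap from the open box to the stool's −x edge is 0 mm.

The open box's min-x is at 0; the stool's min-x is 0; gap = 0 mm.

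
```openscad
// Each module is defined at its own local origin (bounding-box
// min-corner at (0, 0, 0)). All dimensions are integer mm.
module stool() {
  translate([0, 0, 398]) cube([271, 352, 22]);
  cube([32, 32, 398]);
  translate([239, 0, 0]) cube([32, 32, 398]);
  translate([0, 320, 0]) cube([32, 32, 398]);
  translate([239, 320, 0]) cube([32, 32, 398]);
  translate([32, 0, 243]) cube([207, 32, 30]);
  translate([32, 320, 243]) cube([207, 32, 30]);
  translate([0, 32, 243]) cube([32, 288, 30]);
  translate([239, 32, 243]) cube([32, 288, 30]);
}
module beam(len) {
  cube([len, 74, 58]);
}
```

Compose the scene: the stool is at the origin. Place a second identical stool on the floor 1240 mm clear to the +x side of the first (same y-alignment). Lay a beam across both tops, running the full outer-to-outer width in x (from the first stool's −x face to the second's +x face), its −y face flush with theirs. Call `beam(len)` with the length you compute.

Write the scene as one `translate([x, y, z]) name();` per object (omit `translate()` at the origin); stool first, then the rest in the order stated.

stool();
translate([1511, 0, 0]) stool();
translate([0, 0, 420]) beam(1782);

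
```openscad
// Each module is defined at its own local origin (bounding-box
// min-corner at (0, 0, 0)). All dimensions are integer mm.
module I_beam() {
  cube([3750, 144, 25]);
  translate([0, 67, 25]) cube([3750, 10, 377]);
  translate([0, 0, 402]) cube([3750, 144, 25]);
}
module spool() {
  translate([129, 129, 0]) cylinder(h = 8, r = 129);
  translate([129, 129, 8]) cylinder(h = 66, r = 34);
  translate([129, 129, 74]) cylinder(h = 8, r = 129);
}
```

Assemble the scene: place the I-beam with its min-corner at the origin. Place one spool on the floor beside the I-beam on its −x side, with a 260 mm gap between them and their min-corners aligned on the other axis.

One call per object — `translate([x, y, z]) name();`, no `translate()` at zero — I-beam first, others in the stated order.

I_beam();
translate([-518, 0, 0]) spool();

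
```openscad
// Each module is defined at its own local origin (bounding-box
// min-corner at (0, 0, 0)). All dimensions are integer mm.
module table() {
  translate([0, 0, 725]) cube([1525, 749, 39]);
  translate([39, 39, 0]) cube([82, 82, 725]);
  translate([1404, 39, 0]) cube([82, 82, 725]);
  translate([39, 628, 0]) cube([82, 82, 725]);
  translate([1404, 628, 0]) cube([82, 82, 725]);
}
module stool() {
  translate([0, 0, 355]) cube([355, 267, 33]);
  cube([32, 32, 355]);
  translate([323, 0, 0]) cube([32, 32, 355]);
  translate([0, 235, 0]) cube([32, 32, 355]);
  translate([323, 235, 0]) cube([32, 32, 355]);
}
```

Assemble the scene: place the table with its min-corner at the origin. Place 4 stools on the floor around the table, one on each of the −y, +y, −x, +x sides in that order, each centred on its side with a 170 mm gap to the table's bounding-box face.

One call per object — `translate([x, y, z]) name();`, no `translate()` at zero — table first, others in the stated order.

table();
translate([585, -437, 0]) stool();
translate([585, 919, 0]) stool();
translate([-525, 241, 0]) stool();
translate([1695, 241, 0]) stool();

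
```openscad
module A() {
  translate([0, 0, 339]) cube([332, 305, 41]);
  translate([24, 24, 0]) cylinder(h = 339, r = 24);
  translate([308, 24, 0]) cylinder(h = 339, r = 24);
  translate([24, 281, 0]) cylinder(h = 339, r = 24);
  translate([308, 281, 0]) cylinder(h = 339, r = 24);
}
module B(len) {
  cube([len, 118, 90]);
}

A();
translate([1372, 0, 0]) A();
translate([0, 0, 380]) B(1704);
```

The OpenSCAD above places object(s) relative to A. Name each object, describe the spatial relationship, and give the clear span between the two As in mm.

A is a stool. B is a beam. A beam spans the tops of two stools. The clear span between the two stools is 1040 mm.

Second stool starts at x = 1372; first ends at x = 332; clear span = 1372 − 332 = 1040 mm.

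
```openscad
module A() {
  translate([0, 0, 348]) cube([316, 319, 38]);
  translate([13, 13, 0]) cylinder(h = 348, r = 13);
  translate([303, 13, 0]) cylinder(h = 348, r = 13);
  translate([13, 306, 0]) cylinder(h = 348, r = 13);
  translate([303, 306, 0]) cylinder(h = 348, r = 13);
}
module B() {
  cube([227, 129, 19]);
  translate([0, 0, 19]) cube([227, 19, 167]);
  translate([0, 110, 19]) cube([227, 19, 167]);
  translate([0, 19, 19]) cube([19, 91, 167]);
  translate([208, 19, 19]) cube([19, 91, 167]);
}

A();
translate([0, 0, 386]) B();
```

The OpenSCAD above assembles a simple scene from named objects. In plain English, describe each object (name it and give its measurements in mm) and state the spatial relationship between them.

A is a four-legged stool. The seat is 316×319 mm, 38 mm thick, top at z = 386 mm. It stands on four round legs, each 26 mm in diameter, from z = 0 to the seat underside, each leg's axis is inset half a diameter from the nearest pair of seat edges (so the leg's bounding box is flush with the corner).

B is an open-topped rectangular box: outside dimensions 227×129×186 mm, with a uniform wall and base thickness of 19 mm. The base is a full 227×129 slab on the floor; four walls sit on top of the base. The front and back walls (the −y and +y sides) span the full width; the two side walls fit between them.

The open box is on top of the stool.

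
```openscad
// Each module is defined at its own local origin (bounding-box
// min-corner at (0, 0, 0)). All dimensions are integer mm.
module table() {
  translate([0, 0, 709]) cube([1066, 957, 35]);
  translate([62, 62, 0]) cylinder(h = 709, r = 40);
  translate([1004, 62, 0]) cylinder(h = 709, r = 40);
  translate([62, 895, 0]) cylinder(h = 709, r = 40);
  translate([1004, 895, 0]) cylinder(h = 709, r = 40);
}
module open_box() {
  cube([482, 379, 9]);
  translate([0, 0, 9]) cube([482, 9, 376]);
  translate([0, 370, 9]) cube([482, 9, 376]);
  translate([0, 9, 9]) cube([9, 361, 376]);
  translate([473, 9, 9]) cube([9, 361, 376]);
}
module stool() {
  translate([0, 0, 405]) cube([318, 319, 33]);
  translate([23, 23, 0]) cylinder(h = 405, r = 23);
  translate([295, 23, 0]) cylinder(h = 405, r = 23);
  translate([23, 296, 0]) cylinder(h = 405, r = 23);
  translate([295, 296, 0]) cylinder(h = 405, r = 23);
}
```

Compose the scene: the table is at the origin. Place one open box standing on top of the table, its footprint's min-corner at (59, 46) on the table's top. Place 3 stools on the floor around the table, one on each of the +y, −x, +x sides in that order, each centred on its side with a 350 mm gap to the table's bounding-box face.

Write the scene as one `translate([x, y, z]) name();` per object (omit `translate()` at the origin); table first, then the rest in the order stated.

table();
translate([59, 46, 744]) open_box();
translate([374, 1307, 0]) stool();
translate([-668, 319, 0]) stool();
translate([1416, 319, 0]) stool();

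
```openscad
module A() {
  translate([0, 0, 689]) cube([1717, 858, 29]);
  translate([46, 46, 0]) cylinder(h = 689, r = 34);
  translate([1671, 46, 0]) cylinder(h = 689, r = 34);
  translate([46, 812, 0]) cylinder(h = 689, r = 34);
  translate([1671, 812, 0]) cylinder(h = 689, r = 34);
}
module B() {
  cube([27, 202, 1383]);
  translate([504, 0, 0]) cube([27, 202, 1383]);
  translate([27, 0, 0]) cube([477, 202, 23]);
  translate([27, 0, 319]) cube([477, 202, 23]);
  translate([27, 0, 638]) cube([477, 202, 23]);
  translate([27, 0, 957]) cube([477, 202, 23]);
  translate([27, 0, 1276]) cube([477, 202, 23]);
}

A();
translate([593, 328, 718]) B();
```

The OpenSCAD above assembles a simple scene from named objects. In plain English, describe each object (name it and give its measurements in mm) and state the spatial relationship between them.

A is a table: top 1717 mm (x) × 858 mm (y), 29 mm thick, upper face at z = 718 mm, on four round legs of 68 mm diameter, each leg's bounding box inset 12 mm from the nearest pair of top edges, running from z = 0 to the bottom of the top.

B is a bookshelf 531 mm wide overall, 202 mm deep and 1383 mm tall. The two sides are 27 mm thick vertical panels. 5 horizontal shelves of 23 mm thickness span between the inner faces of the sides; the lowest shelf sits on the floor and shelves are stacked with a clear vertical gap of 296 mm between each pair.

The bookshelf is on top of the table, centred.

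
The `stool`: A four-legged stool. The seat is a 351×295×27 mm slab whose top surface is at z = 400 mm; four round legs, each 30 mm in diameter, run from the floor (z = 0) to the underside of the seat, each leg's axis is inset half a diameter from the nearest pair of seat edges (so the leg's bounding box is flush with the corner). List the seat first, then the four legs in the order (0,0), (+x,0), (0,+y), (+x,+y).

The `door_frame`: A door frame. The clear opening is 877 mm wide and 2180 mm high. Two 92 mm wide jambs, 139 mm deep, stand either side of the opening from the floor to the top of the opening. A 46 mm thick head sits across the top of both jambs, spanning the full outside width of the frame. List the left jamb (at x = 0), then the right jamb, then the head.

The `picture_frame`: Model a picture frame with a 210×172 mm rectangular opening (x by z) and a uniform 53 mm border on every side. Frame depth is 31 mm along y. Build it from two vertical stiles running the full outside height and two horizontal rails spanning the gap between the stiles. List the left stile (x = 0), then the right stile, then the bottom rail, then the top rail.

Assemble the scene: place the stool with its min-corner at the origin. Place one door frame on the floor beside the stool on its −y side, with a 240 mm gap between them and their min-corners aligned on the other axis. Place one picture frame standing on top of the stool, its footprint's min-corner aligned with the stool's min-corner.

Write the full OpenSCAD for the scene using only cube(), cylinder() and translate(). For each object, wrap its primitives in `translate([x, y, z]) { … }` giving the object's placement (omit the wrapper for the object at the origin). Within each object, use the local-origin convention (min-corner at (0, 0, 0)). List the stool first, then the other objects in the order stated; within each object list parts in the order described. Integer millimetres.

translate([0, 0, 373]) cube([351, 295, 27]);
translate([15, 15, 0]) cylinder(h = 373, r = 15);
translate([336, 15, 0]) cylinder(h = 373, r = 15);
translate([15, 280, 0]) cylinder(h = 373, r = 15);
translate([336, 280, 0]) cylinder(h = 373, r = 15);
translate([0, -379, 0]) {
  cube([92, 139, 2180]);
  translate([969, 0, 0]) cube([92, 139, 2180]);
  translate([0, 0, 2180]) cube([1061, 139, 46]);
}
translate([0, 0, 400]) {
  cube([53, 31, 278]);
  translate([263, 0, 0]) cube([53, 31, 278]);
  translate([53, 0, 0]) cube([210, 31, 53]);
  translate([53, 0, 225]) cube([210, 31, 53]);
}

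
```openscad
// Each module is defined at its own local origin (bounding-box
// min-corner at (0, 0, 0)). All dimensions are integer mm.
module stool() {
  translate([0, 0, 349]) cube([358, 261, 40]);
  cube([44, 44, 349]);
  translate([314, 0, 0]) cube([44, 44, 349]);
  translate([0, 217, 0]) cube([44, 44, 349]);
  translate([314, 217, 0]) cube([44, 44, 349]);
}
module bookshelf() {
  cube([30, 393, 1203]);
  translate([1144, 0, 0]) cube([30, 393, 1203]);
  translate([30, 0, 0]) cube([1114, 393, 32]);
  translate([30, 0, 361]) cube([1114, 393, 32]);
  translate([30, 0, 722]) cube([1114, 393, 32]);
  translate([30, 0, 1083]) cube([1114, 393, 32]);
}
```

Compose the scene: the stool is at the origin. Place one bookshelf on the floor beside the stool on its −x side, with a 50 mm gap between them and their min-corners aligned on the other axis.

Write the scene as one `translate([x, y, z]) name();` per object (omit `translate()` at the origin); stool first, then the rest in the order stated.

stool();
translate([-1224, 0, 0]) bookshelf();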